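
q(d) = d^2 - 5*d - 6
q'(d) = 2*d - 5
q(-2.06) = 8.54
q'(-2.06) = -9.12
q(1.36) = -10.95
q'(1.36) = -2.28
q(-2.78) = 15.63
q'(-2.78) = -10.56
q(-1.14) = 1.00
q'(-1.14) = -7.28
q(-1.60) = 4.56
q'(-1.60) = -8.20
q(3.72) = -10.76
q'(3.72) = 2.44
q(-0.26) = -4.63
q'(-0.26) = -5.52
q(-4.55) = 37.45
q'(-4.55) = -14.10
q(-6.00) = 60.00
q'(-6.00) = -17.00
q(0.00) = -6.00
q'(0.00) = -5.00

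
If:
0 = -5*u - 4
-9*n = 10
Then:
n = -10/9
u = -4/5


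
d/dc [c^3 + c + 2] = 3*c^2 + 1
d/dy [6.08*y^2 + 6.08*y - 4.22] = 12.16*y + 6.08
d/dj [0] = 0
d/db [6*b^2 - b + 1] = 12*b - 1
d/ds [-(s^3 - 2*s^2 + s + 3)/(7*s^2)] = (-s^3 + s + 6)/(7*s^3)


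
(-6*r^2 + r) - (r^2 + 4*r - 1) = -7*r^2 - 3*r + 1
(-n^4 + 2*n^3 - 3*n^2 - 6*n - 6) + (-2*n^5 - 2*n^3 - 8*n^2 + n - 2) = -2*n^5 - n^4 - 11*n^2 - 5*n - 8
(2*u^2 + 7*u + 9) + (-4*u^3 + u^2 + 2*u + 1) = -4*u^3 + 3*u^2 + 9*u + 10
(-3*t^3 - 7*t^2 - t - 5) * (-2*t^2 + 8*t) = 6*t^5 - 10*t^4 - 54*t^3 + 2*t^2 - 40*t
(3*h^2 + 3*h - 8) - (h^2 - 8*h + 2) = 2*h^2 + 11*h - 10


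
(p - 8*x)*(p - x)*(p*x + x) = p^3*x - 9*p^2*x^2 + p^2*x + 8*p*x^3 - 9*p*x^2 + 8*x^3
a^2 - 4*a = a*(a - 4)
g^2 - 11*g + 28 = (g - 7)*(g - 4)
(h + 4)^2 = h^2 + 8*h + 16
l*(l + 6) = l^2 + 6*l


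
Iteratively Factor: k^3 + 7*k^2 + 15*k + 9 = (k + 3)*(k^2 + 4*k + 3) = (k + 1)*(k + 3)*(k + 3)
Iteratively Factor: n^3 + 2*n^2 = (n)*(n^2 + 2*n) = n^2*(n + 2)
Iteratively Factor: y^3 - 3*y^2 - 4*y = (y)*(y^2 - 3*y - 4) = y*(y - 4)*(y + 1)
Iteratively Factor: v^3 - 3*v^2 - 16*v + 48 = (v + 4)*(v^2 - 7*v + 12) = (v - 3)*(v + 4)*(v - 4)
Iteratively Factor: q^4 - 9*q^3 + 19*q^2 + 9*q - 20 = (q + 1)*(q^3 - 10*q^2 + 29*q - 20) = (q - 1)*(q + 1)*(q^2 - 9*q + 20) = (q - 4)*(q - 1)*(q + 1)*(q - 5)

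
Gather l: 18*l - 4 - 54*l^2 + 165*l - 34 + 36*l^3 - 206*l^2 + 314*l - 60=36*l^3 - 260*l^2 + 497*l - 98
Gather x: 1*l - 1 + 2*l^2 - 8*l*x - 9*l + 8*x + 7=2*l^2 - 8*l + x*(8 - 8*l) + 6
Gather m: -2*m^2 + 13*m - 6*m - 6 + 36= -2*m^2 + 7*m + 30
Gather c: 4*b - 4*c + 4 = 4*b - 4*c + 4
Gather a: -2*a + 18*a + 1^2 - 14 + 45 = 16*a + 32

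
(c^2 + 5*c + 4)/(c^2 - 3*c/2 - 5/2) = 2*(c + 4)/(2*c - 5)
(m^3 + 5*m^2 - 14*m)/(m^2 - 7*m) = (m^2 + 5*m - 14)/(m - 7)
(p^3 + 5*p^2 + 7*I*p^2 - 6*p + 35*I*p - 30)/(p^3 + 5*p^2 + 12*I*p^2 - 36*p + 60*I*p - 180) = (p + I)/(p + 6*I)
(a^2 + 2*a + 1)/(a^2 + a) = (a + 1)/a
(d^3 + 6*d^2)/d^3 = (d + 6)/d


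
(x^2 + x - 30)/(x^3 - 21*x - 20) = (x + 6)/(x^2 + 5*x + 4)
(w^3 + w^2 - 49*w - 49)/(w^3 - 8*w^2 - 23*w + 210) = (w^2 + 8*w + 7)/(w^2 - w - 30)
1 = 1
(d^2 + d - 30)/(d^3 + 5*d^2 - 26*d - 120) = 1/(d + 4)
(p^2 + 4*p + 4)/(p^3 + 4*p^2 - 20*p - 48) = (p + 2)/(p^2 + 2*p - 24)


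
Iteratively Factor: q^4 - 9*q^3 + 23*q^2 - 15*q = (q - 1)*(q^3 - 8*q^2 + 15*q) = q*(q - 1)*(q^2 - 8*q + 15) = q*(q - 3)*(q - 1)*(q - 5)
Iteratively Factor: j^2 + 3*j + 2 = (j + 2)*(j + 1)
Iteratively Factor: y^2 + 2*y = (y + 2)*(y)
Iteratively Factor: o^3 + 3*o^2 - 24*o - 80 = (o - 5)*(o^2 + 8*o + 16) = (o - 5)*(o + 4)*(o + 4)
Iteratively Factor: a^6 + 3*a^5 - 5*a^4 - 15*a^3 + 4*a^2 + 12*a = (a - 2)*(a^5 + 5*a^4 + 5*a^3 - 5*a^2 - 6*a) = (a - 2)*(a + 1)*(a^4 + 4*a^3 + a^2 - 6*a) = (a - 2)*(a + 1)*(a + 2)*(a^3 + 2*a^2 - 3*a) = a*(a - 2)*(a + 1)*(a + 2)*(a^2 + 2*a - 3) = a*(a - 2)*(a - 1)*(a + 1)*(a + 2)*(a + 3)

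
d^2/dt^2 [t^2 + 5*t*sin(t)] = -5*t*sin(t) + 10*cos(t) + 2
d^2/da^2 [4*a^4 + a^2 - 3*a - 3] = 48*a^2 + 2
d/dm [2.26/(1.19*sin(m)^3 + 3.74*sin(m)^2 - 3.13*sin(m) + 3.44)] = (-8.0682*sin(m)^2 - 16.9048*sin(m) + 7.0738)*cos(m)/(1.19*sin(m)^3 + 3.74*sin(m)^2 - 3.13*sin(m) + 3.44)^2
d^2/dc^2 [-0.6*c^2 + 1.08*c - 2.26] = -1.20000000000000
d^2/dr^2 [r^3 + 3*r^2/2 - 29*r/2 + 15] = 6*r + 3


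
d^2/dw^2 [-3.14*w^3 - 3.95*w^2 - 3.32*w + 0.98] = -18.84*w - 7.9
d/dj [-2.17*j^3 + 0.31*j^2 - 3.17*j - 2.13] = -6.51*j^2 + 0.62*j - 3.17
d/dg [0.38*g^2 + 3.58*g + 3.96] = 0.76*g + 3.58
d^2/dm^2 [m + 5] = 0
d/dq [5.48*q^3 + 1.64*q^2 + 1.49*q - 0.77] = 16.44*q^2 + 3.28*q + 1.49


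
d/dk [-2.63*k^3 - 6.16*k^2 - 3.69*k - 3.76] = -7.89*k^2 - 12.32*k - 3.69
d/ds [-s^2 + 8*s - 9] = 8 - 2*s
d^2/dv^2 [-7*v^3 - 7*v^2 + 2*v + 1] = -42*v - 14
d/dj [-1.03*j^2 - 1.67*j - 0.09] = -2.06*j - 1.67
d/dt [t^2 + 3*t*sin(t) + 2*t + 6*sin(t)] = 3*t*cos(t) + 2*t + 3*sin(t) + 6*cos(t) + 2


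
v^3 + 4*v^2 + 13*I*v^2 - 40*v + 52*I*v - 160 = (v + 4)*(v + 5*I)*(v + 8*I)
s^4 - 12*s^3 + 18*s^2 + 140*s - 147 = (s - 7)^2*(s - 1)*(s + 3)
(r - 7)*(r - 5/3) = r^2 - 26*r/3 + 35/3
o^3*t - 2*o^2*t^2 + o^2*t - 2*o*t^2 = o*(o - 2*t)*(o*t + t)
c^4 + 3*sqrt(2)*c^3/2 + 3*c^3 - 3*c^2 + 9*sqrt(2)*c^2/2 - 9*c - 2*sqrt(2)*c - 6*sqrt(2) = (c + 3)*(c - sqrt(2))*(c + sqrt(2)/2)*(c + 2*sqrt(2))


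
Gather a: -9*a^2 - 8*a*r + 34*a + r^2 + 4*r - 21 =-9*a^2 + a*(34 - 8*r) + r^2 + 4*r - 21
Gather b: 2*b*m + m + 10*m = 2*b*m + 11*m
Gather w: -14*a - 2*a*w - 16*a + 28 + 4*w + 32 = -30*a + w*(4 - 2*a) + 60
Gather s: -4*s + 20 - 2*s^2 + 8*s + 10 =-2*s^2 + 4*s + 30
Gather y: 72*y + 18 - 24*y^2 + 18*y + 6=-24*y^2 + 90*y + 24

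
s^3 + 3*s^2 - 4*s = s*(s - 1)*(s + 4)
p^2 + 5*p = p*(p + 5)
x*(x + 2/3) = x^2 + 2*x/3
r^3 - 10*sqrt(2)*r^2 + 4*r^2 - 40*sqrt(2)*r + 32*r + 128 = (r + 4)*(r - 8*sqrt(2))*(r - 2*sqrt(2))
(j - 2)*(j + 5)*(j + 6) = j^3 + 9*j^2 + 8*j - 60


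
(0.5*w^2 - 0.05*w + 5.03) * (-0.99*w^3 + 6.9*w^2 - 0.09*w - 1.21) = -0.495*w^5 + 3.4995*w^4 - 5.3697*w^3 + 34.1065*w^2 - 0.3922*w - 6.0863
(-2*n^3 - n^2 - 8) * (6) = -12*n^3 - 6*n^2 - 48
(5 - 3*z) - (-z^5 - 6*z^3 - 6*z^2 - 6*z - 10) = z^5 + 6*z^3 + 6*z^2 + 3*z + 15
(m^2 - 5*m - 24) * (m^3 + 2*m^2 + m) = m^5 - 3*m^4 - 33*m^3 - 53*m^2 - 24*m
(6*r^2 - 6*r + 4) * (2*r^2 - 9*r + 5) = 12*r^4 - 66*r^3 + 92*r^2 - 66*r + 20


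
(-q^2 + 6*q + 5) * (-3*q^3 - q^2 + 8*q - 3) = 3*q^5 - 17*q^4 - 29*q^3 + 46*q^2 + 22*q - 15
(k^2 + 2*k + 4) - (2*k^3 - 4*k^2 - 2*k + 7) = -2*k^3 + 5*k^2 + 4*k - 3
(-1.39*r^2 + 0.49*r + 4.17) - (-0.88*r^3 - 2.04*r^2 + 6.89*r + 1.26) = 0.88*r^3 + 0.65*r^2 - 6.4*r + 2.91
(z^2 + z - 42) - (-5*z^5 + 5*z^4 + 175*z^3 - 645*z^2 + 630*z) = 5*z^5 - 5*z^4 - 175*z^3 + 646*z^2 - 629*z - 42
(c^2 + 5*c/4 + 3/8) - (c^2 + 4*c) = 3/8 - 11*c/4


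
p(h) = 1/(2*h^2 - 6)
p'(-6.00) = 0.01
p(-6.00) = 0.02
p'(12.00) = 0.00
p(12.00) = 0.00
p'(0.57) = -0.08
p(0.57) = -0.19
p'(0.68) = -0.11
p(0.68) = -0.20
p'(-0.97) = 0.23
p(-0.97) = -0.24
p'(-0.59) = 0.08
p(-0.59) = -0.19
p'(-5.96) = 0.01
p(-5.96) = 0.02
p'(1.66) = -27.79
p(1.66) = -2.05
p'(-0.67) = 0.10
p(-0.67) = -0.20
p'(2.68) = -0.15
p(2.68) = 0.12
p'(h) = -4*h/(2*h^2 - 6)^2 = -h/(h^2 - 3)^2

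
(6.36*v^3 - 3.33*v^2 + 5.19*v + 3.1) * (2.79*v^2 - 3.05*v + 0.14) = 17.7444*v^5 - 28.6887*v^4 + 25.527*v^3 - 7.6467*v^2 - 8.7284*v + 0.434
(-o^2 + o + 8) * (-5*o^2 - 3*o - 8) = 5*o^4 - 2*o^3 - 35*o^2 - 32*o - 64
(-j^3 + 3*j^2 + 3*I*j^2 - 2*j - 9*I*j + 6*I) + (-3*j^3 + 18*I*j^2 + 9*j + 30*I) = -4*j^3 + 3*j^2 + 21*I*j^2 + 7*j - 9*I*j + 36*I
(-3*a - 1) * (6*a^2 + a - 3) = -18*a^3 - 9*a^2 + 8*a + 3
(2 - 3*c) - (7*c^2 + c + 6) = -7*c^2 - 4*c - 4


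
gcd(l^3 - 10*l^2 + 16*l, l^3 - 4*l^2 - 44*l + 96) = l^2 - 10*l + 16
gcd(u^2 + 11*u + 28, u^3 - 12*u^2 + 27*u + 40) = 1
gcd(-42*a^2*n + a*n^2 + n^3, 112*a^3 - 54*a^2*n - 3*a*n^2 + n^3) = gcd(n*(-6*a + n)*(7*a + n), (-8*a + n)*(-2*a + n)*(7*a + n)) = 7*a + n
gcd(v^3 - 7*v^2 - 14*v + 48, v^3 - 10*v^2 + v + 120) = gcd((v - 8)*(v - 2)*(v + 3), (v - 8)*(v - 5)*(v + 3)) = v^2 - 5*v - 24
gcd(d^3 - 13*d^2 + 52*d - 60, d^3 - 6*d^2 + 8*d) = d - 2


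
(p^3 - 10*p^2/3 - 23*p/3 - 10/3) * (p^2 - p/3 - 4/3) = p^5 - 11*p^4/3 - 71*p^3/9 + 11*p^2/3 + 34*p/3 + 40/9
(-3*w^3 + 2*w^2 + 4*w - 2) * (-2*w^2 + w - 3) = 6*w^5 - 7*w^4 + 3*w^3 + 2*w^2 - 14*w + 6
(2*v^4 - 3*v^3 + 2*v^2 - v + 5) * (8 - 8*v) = -16*v^5 + 40*v^4 - 40*v^3 + 24*v^2 - 48*v + 40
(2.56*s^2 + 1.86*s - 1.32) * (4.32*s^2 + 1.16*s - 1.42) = 11.0592*s^4 + 11.0048*s^3 - 7.18*s^2 - 4.1724*s + 1.8744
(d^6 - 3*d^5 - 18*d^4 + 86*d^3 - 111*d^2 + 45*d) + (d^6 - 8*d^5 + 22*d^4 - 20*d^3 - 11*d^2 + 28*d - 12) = 2*d^6 - 11*d^5 + 4*d^4 + 66*d^3 - 122*d^2 + 73*d - 12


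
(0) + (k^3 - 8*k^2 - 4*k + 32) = k^3 - 8*k^2 - 4*k + 32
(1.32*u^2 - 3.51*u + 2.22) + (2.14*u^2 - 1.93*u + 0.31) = 3.46*u^2 - 5.44*u + 2.53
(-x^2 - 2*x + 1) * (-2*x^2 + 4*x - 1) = 2*x^4 - 9*x^2 + 6*x - 1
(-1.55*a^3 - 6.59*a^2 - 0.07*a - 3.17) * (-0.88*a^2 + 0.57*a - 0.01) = 1.364*a^5 + 4.9157*a^4 - 3.6792*a^3 + 2.8156*a^2 - 1.8062*a + 0.0317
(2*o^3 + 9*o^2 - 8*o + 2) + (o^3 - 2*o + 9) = 3*o^3 + 9*o^2 - 10*o + 11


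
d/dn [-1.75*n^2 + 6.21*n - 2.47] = 6.21 - 3.5*n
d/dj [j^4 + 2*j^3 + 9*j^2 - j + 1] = 4*j^3 + 6*j^2 + 18*j - 1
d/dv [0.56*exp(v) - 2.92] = 0.56*exp(v)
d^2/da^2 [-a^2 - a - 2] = -2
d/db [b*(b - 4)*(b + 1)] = 3*b^2 - 6*b - 4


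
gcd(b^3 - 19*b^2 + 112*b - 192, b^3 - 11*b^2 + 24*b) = b^2 - 11*b + 24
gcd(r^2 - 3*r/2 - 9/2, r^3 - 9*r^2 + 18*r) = r - 3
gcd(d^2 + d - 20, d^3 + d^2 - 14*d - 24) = d - 4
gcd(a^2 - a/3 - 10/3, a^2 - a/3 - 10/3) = a^2 - a/3 - 10/3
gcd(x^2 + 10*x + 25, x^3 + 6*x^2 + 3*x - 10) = x + 5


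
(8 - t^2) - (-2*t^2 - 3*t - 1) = t^2 + 3*t + 9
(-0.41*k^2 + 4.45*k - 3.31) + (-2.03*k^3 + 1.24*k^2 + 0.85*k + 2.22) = -2.03*k^3 + 0.83*k^2 + 5.3*k - 1.09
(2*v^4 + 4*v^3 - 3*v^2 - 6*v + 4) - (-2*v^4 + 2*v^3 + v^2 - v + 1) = 4*v^4 + 2*v^3 - 4*v^2 - 5*v + 3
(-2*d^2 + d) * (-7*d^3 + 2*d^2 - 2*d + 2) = 14*d^5 - 11*d^4 + 6*d^3 - 6*d^2 + 2*d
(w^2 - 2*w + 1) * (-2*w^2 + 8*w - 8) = -2*w^4 + 12*w^3 - 26*w^2 + 24*w - 8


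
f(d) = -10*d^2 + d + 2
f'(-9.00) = 181.00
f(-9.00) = -817.00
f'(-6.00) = 121.00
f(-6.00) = -364.00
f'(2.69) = -52.80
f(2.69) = -67.67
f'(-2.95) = 60.00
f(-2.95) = -87.98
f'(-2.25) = 46.00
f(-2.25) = -50.88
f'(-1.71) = 35.20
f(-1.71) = -28.95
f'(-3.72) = 75.40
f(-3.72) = -140.10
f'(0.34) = -5.80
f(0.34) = 1.18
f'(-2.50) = 51.00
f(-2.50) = -63.00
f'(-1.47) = 30.40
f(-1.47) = -21.08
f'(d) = 1 - 20*d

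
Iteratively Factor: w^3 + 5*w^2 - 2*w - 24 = (w + 3)*(w^2 + 2*w - 8) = (w + 3)*(w + 4)*(w - 2)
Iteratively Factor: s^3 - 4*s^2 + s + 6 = (s - 3)*(s^2 - s - 2) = (s - 3)*(s - 2)*(s + 1)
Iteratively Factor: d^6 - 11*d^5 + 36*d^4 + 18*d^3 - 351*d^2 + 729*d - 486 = (d - 3)*(d^5 - 8*d^4 + 12*d^3 + 54*d^2 - 189*d + 162) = (d - 3)^2*(d^4 - 5*d^3 - 3*d^2 + 45*d - 54) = (d - 3)^3*(d^3 - 2*d^2 - 9*d + 18) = (d - 3)^3*(d + 3)*(d^2 - 5*d + 6) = (d - 3)^4*(d + 3)*(d - 2)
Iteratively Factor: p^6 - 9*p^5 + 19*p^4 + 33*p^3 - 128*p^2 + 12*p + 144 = (p - 4)*(p^5 - 5*p^4 - p^3 + 29*p^2 - 12*p - 36) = (p - 4)*(p + 2)*(p^4 - 7*p^3 + 13*p^2 + 3*p - 18) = (p - 4)*(p - 2)*(p + 2)*(p^3 - 5*p^2 + 3*p + 9) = (p - 4)*(p - 3)*(p - 2)*(p + 2)*(p^2 - 2*p - 3) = (p - 4)*(p - 3)^2*(p - 2)*(p + 2)*(p + 1)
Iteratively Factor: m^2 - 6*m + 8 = (m - 4)*(m - 2)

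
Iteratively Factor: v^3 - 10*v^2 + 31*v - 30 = (v - 2)*(v^2 - 8*v + 15) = (v - 5)*(v - 2)*(v - 3)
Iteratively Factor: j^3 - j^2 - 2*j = (j - 2)*(j^2 + j) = (j - 2)*(j + 1)*(j)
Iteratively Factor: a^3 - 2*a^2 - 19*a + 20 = (a + 4)*(a^2 - 6*a + 5) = (a - 5)*(a + 4)*(a - 1)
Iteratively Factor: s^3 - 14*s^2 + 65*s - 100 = (s - 5)*(s^2 - 9*s + 20) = (s - 5)*(s - 4)*(s - 5)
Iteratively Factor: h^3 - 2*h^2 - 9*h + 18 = (h + 3)*(h^2 - 5*h + 6) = (h - 3)*(h + 3)*(h - 2)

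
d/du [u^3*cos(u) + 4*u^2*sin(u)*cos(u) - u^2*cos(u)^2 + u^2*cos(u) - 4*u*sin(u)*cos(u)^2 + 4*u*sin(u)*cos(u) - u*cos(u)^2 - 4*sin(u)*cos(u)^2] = -u^3*sin(u) - u^2*sin(u) + u^2*sin(2*u) + 3*u^2*cos(u) + 4*u^2*cos(2*u) + 5*u*sin(2*u) + u*cos(u) + 3*u*cos(2*u) - 3*u*cos(3*u) - u + 3*sin(u) + 2*sin(2*u) - sin(3*u) - 4*sqrt(2)*sin(u + pi/4) + 3*cos(u) - cos(2*u)/2 - 3*cos(3*u) - 1/2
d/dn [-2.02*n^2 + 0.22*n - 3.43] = 0.22 - 4.04*n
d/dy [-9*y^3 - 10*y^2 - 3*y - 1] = -27*y^2 - 20*y - 3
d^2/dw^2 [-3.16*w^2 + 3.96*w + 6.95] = -6.32000000000000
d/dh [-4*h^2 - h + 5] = -8*h - 1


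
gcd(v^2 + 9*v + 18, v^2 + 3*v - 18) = v + 6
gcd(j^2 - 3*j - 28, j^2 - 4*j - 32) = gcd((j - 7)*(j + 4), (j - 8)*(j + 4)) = j + 4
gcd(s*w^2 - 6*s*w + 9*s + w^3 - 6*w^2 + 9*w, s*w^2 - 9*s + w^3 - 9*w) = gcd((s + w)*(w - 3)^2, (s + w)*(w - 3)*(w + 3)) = s*w - 3*s + w^2 - 3*w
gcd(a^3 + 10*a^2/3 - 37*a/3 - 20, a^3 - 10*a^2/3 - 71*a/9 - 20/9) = a + 4/3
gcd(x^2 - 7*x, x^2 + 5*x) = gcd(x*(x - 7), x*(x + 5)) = x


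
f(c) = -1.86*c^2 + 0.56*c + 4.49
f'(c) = 0.56 - 3.72*c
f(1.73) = -0.11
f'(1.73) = -5.88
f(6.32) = -66.26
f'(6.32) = -22.95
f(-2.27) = -6.37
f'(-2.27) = 9.00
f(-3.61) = -21.77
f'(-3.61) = 13.99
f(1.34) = 1.90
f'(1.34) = -4.42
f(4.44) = -29.69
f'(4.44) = -15.96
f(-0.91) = 2.44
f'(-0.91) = 3.95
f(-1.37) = 0.23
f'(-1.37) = 5.66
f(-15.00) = -422.41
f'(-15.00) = 56.36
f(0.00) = 4.49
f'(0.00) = 0.56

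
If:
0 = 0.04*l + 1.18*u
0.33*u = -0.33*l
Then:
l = 0.00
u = 0.00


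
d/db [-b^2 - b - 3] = -2*b - 1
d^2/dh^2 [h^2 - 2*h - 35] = 2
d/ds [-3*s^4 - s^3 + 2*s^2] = s*(-12*s^2 - 3*s + 4)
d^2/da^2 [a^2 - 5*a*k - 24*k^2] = 2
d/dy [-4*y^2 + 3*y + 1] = 3 - 8*y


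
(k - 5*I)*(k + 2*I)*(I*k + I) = I*k^3 + 3*k^2 + I*k^2 + 3*k + 10*I*k + 10*I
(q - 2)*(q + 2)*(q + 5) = q^3 + 5*q^2 - 4*q - 20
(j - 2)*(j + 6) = j^2 + 4*j - 12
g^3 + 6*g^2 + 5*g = g*(g + 1)*(g + 5)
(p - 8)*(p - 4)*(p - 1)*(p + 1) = p^4 - 12*p^3 + 31*p^2 + 12*p - 32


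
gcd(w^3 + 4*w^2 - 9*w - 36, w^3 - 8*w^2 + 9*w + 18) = w - 3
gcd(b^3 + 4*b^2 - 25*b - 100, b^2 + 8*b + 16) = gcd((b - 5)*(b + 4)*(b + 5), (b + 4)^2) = b + 4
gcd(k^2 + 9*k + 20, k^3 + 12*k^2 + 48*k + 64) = k + 4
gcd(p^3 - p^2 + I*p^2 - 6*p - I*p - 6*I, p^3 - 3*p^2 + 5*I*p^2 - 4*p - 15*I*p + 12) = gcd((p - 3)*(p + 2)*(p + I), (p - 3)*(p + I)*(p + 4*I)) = p^2 + p*(-3 + I) - 3*I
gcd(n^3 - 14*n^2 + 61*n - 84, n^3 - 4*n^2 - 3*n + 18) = n - 3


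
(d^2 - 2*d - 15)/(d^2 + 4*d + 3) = (d - 5)/(d + 1)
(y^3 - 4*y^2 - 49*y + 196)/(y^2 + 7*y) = y - 11 + 28/y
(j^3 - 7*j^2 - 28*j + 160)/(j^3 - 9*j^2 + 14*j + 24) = (j^2 - 3*j - 40)/(j^2 - 5*j - 6)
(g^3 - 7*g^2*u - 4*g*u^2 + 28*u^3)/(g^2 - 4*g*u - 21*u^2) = (g^2 - 4*u^2)/(g + 3*u)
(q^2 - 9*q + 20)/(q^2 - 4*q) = (q - 5)/q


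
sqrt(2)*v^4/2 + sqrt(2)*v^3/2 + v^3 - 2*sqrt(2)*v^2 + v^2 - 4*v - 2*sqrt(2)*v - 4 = (v/2 + sqrt(2)/2)*(v - 2)*(v + 2)*(sqrt(2)*v + sqrt(2))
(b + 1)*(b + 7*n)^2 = b^3 + 14*b^2*n + b^2 + 49*b*n^2 + 14*b*n + 49*n^2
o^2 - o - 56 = (o - 8)*(o + 7)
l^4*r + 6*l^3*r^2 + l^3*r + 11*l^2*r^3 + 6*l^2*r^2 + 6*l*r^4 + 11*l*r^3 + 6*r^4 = (l + r)*(l + 2*r)*(l + 3*r)*(l*r + r)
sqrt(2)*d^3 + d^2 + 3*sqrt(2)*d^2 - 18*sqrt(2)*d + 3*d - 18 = (d - 3)*(d + 6)*(sqrt(2)*d + 1)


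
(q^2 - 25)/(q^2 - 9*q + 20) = (q + 5)/(q - 4)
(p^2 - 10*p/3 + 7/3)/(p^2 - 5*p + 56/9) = 3*(p - 1)/(3*p - 8)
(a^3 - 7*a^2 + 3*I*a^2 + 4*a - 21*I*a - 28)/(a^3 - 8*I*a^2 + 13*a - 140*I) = (a^2 - a*(7 + I) + 7*I)/(a^2 - 12*I*a - 35)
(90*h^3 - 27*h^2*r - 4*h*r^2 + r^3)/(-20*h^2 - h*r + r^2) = (-90*h^3 + 27*h^2*r + 4*h*r^2 - r^3)/(20*h^2 + h*r - r^2)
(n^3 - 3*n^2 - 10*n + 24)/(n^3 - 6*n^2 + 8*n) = (n + 3)/n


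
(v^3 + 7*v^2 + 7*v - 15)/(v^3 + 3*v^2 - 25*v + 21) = (v^2 + 8*v + 15)/(v^2 + 4*v - 21)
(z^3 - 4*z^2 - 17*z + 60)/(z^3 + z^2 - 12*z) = (z - 5)/z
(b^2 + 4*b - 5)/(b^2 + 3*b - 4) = (b + 5)/(b + 4)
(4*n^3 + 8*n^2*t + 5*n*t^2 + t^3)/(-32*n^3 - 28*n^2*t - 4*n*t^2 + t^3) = (n + t)/(-8*n + t)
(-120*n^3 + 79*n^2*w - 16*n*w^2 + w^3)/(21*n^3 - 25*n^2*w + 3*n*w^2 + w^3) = (40*n^2 - 13*n*w + w^2)/(-7*n^2 + 6*n*w + w^2)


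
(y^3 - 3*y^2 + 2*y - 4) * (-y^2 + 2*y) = -y^5 + 5*y^4 - 8*y^3 + 8*y^2 - 8*y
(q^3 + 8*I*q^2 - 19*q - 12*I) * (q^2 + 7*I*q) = q^5 + 15*I*q^4 - 75*q^3 - 145*I*q^2 + 84*q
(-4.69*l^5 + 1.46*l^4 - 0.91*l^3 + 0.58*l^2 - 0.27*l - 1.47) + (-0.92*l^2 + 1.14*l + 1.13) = -4.69*l^5 + 1.46*l^4 - 0.91*l^3 - 0.34*l^2 + 0.87*l - 0.34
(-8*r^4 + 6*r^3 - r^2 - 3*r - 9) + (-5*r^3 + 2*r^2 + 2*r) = -8*r^4 + r^3 + r^2 - r - 9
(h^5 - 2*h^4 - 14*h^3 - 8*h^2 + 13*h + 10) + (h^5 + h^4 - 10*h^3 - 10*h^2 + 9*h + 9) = 2*h^5 - h^4 - 24*h^3 - 18*h^2 + 22*h + 19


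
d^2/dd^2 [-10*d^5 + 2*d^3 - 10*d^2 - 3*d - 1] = -200*d^3 + 12*d - 20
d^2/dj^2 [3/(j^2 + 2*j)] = 6*(-j*(j + 2) + 4*(j + 1)^2)/(j^3*(j + 2)^3)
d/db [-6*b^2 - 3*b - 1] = -12*b - 3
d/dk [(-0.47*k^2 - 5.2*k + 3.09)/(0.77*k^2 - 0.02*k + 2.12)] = (4.0134*k^2 - 6.7514*k - 10.9622)/(0.5929*k^4 - 0.0308*k^3 + 3.2652*k^2 - 0.0848*k + 4.4944)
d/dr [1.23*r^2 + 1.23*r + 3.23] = 2.46*r + 1.23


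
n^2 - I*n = n*(n - I)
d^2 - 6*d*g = d*(d - 6*g)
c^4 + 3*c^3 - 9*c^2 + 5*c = c*(c - 1)^2*(c + 5)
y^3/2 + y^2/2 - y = y*(y/2 + 1)*(y - 1)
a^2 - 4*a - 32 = (a - 8)*(a + 4)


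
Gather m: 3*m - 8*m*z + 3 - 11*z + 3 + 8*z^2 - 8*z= m*(3 - 8*z) + 8*z^2 - 19*z + 6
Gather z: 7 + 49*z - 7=49*z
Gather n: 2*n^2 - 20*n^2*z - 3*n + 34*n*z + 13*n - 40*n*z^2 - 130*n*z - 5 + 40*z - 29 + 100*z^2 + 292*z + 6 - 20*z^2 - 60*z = n^2*(2 - 20*z) + n*(-40*z^2 - 96*z + 10) + 80*z^2 + 272*z - 28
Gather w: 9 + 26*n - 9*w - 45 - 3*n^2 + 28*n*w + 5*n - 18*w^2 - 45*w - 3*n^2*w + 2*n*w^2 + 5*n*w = -3*n^2 + 31*n + w^2*(2*n - 18) + w*(-3*n^2 + 33*n - 54) - 36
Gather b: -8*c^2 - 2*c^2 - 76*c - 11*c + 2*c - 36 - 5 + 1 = -10*c^2 - 85*c - 40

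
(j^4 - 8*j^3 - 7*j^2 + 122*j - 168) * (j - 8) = j^5 - 16*j^4 + 57*j^3 + 178*j^2 - 1144*j + 1344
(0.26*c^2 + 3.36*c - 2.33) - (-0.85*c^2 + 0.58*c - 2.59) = 1.11*c^2 + 2.78*c + 0.26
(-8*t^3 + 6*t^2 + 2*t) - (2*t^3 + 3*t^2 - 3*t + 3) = -10*t^3 + 3*t^2 + 5*t - 3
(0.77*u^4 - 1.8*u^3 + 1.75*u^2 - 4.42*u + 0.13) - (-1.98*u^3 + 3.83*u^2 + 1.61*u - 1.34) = 0.77*u^4 + 0.18*u^3 - 2.08*u^2 - 6.03*u + 1.47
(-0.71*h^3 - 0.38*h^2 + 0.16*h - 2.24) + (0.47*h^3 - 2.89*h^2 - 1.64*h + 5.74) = -0.24*h^3 - 3.27*h^2 - 1.48*h + 3.5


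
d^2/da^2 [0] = 0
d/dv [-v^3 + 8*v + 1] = 8 - 3*v^2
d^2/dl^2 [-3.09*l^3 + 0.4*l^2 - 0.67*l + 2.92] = 0.8 - 18.54*l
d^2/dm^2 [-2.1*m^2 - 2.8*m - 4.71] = -4.20000000000000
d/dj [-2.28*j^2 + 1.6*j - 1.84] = 1.6 - 4.56*j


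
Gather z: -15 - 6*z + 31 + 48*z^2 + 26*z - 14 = 48*z^2 + 20*z + 2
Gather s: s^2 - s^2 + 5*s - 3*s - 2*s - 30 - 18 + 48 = 0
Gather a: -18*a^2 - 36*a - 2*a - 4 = -18*a^2 - 38*a - 4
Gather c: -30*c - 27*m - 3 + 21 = -30*c - 27*m + 18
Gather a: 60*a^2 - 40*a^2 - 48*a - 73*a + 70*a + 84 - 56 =20*a^2 - 51*a + 28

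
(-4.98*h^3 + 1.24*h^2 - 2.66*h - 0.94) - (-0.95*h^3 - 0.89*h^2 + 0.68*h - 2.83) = -4.03*h^3 + 2.13*h^2 - 3.34*h + 1.89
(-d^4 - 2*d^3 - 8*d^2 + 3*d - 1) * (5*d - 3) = -5*d^5 - 7*d^4 - 34*d^3 + 39*d^2 - 14*d + 3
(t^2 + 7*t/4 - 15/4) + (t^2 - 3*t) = 2*t^2 - 5*t/4 - 15/4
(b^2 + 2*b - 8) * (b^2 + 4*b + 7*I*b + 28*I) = b^4 + 6*b^3 + 7*I*b^3 + 42*I*b^2 - 32*b - 224*I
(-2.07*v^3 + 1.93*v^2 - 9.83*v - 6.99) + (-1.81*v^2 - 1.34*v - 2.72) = -2.07*v^3 + 0.12*v^2 - 11.17*v - 9.71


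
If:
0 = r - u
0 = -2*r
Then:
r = 0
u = 0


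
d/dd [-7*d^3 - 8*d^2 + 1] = d*(-21*d - 16)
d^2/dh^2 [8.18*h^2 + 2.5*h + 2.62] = 16.3600000000000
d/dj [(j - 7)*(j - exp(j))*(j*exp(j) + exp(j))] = ((1 - exp(j))*(j - 7)*(j + 1) + (j - 7)*(j + 2)*(j - exp(j)) + (j + 1)*(j - exp(j)))*exp(j)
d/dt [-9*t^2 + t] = 1 - 18*t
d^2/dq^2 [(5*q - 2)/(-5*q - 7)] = 450/(5*q + 7)^3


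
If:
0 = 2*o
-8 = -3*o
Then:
No Solution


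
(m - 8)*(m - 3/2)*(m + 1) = m^3 - 17*m^2/2 + 5*m/2 + 12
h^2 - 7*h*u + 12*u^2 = (h - 4*u)*(h - 3*u)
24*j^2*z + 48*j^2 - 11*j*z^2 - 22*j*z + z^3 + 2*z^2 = (-8*j + z)*(-3*j + z)*(z + 2)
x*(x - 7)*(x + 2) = x^3 - 5*x^2 - 14*x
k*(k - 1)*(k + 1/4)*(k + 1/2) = k^4 - k^3/4 - 5*k^2/8 - k/8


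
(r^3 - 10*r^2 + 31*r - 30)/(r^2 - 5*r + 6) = r - 5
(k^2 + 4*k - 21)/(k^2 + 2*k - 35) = (k - 3)/(k - 5)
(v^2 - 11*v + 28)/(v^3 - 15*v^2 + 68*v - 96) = (v - 7)/(v^2 - 11*v + 24)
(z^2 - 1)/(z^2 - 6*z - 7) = (z - 1)/(z - 7)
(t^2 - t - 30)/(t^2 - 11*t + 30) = (t + 5)/(t - 5)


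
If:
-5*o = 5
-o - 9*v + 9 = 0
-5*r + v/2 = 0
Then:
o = -1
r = 1/9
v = 10/9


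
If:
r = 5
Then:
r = 5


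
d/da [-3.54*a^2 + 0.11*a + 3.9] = 0.11 - 7.08*a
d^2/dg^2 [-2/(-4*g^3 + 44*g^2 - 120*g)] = (g*(11 - 3*g)*(g^2 - 11*g + 30) + (3*g^2 - 22*g + 30)^2)/(g^3*(g^2 - 11*g + 30)^3)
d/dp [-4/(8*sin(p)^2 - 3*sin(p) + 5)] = 4*(16*sin(p) - 3)*cos(p)/(8*sin(p)^2 - 3*sin(p) + 5)^2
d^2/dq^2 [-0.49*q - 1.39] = 0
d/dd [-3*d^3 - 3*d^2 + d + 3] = -9*d^2 - 6*d + 1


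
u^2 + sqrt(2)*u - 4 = (u - sqrt(2))*(u + 2*sqrt(2))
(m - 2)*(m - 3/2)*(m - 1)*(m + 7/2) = m^4 - m^3 - 37*m^2/4 + 79*m/4 - 21/2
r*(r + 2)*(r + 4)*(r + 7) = r^4 + 13*r^3 + 50*r^2 + 56*r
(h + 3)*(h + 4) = h^2 + 7*h + 12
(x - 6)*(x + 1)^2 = x^3 - 4*x^2 - 11*x - 6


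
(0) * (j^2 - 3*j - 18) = 0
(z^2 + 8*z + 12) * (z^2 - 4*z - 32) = z^4 + 4*z^3 - 52*z^2 - 304*z - 384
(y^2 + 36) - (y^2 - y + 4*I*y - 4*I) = y - 4*I*y + 36 + 4*I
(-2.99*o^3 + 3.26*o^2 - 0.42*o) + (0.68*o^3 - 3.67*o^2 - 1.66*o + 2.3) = -2.31*o^3 - 0.41*o^2 - 2.08*o + 2.3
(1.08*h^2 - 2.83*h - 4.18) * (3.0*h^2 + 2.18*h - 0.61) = 3.24*h^4 - 6.1356*h^3 - 19.3682*h^2 - 7.3861*h + 2.5498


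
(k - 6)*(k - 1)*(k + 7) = k^3 - 43*k + 42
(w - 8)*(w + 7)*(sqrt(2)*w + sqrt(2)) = sqrt(2)*w^3 - 57*sqrt(2)*w - 56*sqrt(2)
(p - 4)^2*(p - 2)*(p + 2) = p^4 - 8*p^3 + 12*p^2 + 32*p - 64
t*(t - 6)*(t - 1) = t^3 - 7*t^2 + 6*t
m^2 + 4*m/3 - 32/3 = (m - 8/3)*(m + 4)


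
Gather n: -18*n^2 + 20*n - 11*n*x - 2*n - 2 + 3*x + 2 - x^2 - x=-18*n^2 + n*(18 - 11*x) - x^2 + 2*x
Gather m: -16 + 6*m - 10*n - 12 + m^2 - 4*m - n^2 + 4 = m^2 + 2*m - n^2 - 10*n - 24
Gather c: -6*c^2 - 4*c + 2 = -6*c^2 - 4*c + 2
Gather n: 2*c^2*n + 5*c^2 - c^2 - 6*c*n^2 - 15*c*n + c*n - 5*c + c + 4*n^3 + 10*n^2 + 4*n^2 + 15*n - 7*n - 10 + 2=4*c^2 - 4*c + 4*n^3 + n^2*(14 - 6*c) + n*(2*c^2 - 14*c + 8) - 8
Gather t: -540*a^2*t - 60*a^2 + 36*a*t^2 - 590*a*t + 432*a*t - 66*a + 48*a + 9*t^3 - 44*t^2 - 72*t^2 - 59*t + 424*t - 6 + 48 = -60*a^2 - 18*a + 9*t^3 + t^2*(36*a - 116) + t*(-540*a^2 - 158*a + 365) + 42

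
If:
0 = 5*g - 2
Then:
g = 2/5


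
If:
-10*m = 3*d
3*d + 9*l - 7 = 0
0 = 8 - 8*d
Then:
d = 1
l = 4/9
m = -3/10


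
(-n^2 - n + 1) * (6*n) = -6*n^3 - 6*n^2 + 6*n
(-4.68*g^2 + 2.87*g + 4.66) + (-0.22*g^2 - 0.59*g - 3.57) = -4.9*g^2 + 2.28*g + 1.09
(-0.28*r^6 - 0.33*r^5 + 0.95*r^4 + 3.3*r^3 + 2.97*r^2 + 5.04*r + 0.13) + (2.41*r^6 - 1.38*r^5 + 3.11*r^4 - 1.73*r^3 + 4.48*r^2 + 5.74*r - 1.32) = 2.13*r^6 - 1.71*r^5 + 4.06*r^4 + 1.57*r^3 + 7.45*r^2 + 10.78*r - 1.19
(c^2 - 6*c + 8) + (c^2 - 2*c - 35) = 2*c^2 - 8*c - 27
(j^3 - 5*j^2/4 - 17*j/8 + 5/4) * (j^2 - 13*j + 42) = j^5 - 57*j^4/4 + 449*j^3/8 - 189*j^2/8 - 211*j/2 + 105/2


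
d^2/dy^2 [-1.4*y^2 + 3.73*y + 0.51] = -2.80000000000000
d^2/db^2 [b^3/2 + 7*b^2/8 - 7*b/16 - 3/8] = 3*b + 7/4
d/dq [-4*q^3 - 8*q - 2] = -12*q^2 - 8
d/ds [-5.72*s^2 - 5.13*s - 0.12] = -11.44*s - 5.13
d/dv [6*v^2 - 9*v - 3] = 12*v - 9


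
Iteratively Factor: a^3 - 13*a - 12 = (a + 1)*(a^2 - a - 12) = (a + 1)*(a + 3)*(a - 4)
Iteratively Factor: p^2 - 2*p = (p)*(p - 2)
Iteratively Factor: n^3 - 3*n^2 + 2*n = (n)*(n^2 - 3*n + 2) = n*(n - 1)*(n - 2)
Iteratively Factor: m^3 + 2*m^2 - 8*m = (m)*(m^2 + 2*m - 8) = m*(m - 2)*(m + 4)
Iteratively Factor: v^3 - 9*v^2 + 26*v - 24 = (v - 3)*(v^2 - 6*v + 8) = (v - 4)*(v - 3)*(v - 2)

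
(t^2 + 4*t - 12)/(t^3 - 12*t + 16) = (t + 6)/(t^2 + 2*t - 8)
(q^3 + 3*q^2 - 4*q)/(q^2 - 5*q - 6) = q*(-q^2 - 3*q + 4)/(-q^2 + 5*q + 6)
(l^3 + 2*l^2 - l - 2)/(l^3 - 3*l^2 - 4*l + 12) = (l^2 - 1)/(l^2 - 5*l + 6)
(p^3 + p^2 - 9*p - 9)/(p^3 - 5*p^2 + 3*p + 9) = (p + 3)/(p - 3)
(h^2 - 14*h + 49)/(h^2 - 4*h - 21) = (h - 7)/(h + 3)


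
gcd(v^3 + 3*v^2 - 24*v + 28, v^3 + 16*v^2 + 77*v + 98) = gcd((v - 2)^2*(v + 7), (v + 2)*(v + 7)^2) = v + 7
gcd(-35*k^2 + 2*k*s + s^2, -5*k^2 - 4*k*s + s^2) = -5*k + s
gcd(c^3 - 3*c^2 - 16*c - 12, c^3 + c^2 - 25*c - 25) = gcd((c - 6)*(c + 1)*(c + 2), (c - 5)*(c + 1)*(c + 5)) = c + 1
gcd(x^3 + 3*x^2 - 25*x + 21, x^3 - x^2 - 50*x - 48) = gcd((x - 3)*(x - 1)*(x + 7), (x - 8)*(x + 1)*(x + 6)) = 1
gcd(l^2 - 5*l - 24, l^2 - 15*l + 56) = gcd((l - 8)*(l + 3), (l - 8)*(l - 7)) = l - 8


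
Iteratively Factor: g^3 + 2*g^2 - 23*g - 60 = (g - 5)*(g^2 + 7*g + 12) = (g - 5)*(g + 4)*(g + 3)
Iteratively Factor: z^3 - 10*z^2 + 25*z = (z - 5)*(z^2 - 5*z) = (z - 5)^2*(z)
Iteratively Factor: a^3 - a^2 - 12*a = (a - 4)*(a^2 + 3*a) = a*(a - 4)*(a + 3)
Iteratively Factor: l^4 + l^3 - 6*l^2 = (l)*(l^3 + l^2 - 6*l) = l*(l - 2)*(l^2 + 3*l) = l*(l - 2)*(l + 3)*(l)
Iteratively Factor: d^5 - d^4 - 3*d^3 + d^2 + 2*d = (d)*(d^4 - d^3 - 3*d^2 + d + 2) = d*(d - 1)*(d^3 - 3*d - 2) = d*(d - 1)*(d + 1)*(d^2 - d - 2) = d*(d - 1)*(d + 1)^2*(d - 2)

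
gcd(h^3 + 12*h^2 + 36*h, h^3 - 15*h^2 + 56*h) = h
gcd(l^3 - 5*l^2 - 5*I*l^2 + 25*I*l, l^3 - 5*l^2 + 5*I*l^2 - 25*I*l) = l^2 - 5*l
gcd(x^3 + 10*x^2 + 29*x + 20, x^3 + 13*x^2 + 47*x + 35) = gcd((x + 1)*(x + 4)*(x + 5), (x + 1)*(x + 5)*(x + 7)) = x^2 + 6*x + 5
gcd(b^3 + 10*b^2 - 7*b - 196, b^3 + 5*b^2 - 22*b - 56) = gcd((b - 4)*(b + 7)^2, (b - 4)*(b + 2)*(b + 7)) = b^2 + 3*b - 28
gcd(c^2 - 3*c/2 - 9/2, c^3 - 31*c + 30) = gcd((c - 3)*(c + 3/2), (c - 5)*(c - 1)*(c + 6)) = 1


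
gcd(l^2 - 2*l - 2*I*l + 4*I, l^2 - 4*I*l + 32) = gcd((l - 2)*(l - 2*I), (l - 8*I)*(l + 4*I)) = 1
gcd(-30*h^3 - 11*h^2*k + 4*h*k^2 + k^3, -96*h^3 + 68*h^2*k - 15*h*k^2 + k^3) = 3*h - k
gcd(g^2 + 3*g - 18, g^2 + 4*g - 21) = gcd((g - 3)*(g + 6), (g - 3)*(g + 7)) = g - 3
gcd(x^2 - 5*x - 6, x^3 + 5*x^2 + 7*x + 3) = x + 1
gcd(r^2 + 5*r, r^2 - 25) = r + 5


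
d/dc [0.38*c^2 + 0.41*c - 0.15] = 0.76*c + 0.41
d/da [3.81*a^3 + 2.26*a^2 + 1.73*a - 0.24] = 11.43*a^2 + 4.52*a + 1.73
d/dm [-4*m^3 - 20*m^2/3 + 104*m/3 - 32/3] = -12*m^2 - 40*m/3 + 104/3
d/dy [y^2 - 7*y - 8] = 2*y - 7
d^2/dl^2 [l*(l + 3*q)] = 2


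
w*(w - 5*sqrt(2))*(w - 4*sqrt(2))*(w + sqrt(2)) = w^4 - 8*sqrt(2)*w^3 + 22*w^2 + 40*sqrt(2)*w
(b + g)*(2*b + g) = 2*b^2 + 3*b*g + g^2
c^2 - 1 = (c - 1)*(c + 1)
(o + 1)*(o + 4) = o^2 + 5*o + 4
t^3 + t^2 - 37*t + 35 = (t - 5)*(t - 1)*(t + 7)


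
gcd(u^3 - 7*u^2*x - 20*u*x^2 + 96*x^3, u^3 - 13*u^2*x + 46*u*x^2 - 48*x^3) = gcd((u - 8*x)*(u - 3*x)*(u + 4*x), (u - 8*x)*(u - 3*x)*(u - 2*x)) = u^2 - 11*u*x + 24*x^2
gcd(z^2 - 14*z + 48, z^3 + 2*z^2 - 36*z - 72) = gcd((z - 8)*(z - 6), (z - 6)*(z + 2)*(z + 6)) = z - 6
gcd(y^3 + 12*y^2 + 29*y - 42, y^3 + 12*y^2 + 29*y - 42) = y^3 + 12*y^2 + 29*y - 42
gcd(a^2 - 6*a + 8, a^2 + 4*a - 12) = a - 2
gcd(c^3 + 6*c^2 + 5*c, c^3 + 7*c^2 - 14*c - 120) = c + 5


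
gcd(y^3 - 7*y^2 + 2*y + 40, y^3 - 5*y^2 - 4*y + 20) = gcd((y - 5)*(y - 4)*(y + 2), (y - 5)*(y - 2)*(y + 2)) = y^2 - 3*y - 10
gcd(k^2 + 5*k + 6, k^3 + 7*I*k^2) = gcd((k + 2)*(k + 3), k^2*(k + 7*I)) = 1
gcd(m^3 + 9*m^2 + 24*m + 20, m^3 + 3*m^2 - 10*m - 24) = m + 2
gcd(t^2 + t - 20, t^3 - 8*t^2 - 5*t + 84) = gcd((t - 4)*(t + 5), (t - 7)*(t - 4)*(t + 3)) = t - 4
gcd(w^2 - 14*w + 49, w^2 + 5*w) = 1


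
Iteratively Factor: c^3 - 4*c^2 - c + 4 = (c - 1)*(c^2 - 3*c - 4) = (c - 1)*(c + 1)*(c - 4)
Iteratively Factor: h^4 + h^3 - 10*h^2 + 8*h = (h + 4)*(h^3 - 3*h^2 + 2*h) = h*(h + 4)*(h^2 - 3*h + 2) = h*(h - 2)*(h + 4)*(h - 1)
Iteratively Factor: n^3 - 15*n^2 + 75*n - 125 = (n - 5)*(n^2 - 10*n + 25) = (n - 5)^2*(n - 5)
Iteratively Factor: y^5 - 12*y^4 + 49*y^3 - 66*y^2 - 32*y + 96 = (y + 1)*(y^4 - 13*y^3 + 62*y^2 - 128*y + 96) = (y - 4)*(y + 1)*(y^3 - 9*y^2 + 26*y - 24) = (y - 4)*(y - 2)*(y + 1)*(y^2 - 7*y + 12) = (y - 4)*(y - 3)*(y - 2)*(y + 1)*(y - 4)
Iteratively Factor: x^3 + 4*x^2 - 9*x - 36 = (x + 3)*(x^2 + x - 12) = (x + 3)*(x + 4)*(x - 3)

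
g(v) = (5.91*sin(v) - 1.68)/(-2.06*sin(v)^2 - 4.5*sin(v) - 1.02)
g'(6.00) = -1754.34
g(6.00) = -43.52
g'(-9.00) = 33.62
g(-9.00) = -8.49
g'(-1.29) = 0.61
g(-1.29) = -5.25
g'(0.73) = -0.39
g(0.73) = -0.46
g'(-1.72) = -0.38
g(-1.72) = -5.32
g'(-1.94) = -0.65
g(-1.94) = -5.19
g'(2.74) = 1.39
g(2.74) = -0.20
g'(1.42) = -0.02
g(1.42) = -0.56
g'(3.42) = 2770.91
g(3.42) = -54.06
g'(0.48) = -1.01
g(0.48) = -0.30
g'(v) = (4.12*sin(v)*cos(v) + 4.5*cos(v))*(5.91*sin(v) - 1.68)/(-2.06*sin(v)^2 - 4.5*sin(v) - 1.02)^2 + 5.91*cos(v)/(-2.06*sin(v)^2 - 4.5*sin(v) - 1.02)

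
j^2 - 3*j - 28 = (j - 7)*(j + 4)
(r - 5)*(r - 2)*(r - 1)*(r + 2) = r^4 - 6*r^3 + r^2 + 24*r - 20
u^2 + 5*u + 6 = (u + 2)*(u + 3)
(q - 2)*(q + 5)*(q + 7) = q^3 + 10*q^2 + 11*q - 70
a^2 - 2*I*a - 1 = (a - I)^2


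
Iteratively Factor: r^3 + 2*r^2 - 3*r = (r + 3)*(r^2 - r) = r*(r + 3)*(r - 1)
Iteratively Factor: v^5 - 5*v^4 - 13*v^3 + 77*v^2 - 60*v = (v)*(v^4 - 5*v^3 - 13*v^2 + 77*v - 60) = v*(v - 5)*(v^3 - 13*v + 12) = v*(v - 5)*(v - 3)*(v^2 + 3*v - 4) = v*(v - 5)*(v - 3)*(v - 1)*(v + 4)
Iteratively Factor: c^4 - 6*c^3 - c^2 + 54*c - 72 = (c - 3)*(c^3 - 3*c^2 - 10*c + 24) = (c - 3)*(c - 2)*(c^2 - c - 12) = (c - 4)*(c - 3)*(c - 2)*(c + 3)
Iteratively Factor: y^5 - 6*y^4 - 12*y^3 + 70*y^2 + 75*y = (y + 3)*(y^4 - 9*y^3 + 15*y^2 + 25*y) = (y + 1)*(y + 3)*(y^3 - 10*y^2 + 25*y) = (y - 5)*(y + 1)*(y + 3)*(y^2 - 5*y) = y*(y - 5)*(y + 1)*(y + 3)*(y - 5)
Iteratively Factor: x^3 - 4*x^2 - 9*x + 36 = (x - 4)*(x^2 - 9) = (x - 4)*(x + 3)*(x - 3)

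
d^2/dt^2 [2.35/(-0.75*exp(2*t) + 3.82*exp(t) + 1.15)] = (2.35*(1.5*exp(t) - 3.82)*(3.0*exp(t) - 7.64)*exp(t) + (7.05*exp(t) - 8.977)*(-0.75*exp(2*t) + 3.82*exp(t) + 1.15))*exp(t)/(-0.75*exp(2*t) + 3.82*exp(t) + 1.15)^3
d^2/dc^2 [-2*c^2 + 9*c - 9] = -4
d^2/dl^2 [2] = 0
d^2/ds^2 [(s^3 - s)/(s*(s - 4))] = 30/(s^3 - 12*s^2 + 48*s - 64)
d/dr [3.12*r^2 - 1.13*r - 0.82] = 6.24*r - 1.13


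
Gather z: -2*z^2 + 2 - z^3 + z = -z^3 - 2*z^2 + z + 2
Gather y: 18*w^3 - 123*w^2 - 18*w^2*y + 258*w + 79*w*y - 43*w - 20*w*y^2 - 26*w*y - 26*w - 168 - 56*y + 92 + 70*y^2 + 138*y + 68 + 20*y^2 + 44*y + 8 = 18*w^3 - 123*w^2 + 189*w + y^2*(90 - 20*w) + y*(-18*w^2 + 53*w + 126)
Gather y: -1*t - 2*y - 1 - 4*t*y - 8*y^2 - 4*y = -t - 8*y^2 + y*(-4*t - 6) - 1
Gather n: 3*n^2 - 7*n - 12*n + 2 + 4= 3*n^2 - 19*n + 6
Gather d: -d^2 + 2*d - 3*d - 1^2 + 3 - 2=-d^2 - d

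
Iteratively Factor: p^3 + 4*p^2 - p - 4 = (p + 4)*(p^2 - 1) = (p + 1)*(p + 4)*(p - 1)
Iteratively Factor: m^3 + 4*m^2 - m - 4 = (m - 1)*(m^2 + 5*m + 4) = (m - 1)*(m + 1)*(m + 4)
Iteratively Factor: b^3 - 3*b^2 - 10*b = (b)*(b^2 - 3*b - 10) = b*(b + 2)*(b - 5)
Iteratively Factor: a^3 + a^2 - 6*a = (a + 3)*(a^2 - 2*a) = (a - 2)*(a + 3)*(a)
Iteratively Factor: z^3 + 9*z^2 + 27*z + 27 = (z + 3)*(z^2 + 6*z + 9) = (z + 3)^2*(z + 3)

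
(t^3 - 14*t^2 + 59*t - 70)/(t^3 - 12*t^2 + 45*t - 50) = (t - 7)/(t - 5)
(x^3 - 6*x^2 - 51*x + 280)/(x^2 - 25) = (x^2 - x - 56)/(x + 5)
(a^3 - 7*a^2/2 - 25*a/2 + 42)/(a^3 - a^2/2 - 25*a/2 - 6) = (2*a^2 + a - 21)/(2*a^2 + 7*a + 3)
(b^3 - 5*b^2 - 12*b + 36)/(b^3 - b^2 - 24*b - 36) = (b - 2)/(b + 2)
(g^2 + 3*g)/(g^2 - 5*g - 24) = g/(g - 8)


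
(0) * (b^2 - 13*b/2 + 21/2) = 0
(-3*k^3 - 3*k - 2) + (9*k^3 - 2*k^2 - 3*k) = 6*k^3 - 2*k^2 - 6*k - 2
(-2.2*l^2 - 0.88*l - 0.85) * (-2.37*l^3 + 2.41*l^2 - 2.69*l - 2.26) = 5.214*l^5 - 3.2164*l^4 + 5.8117*l^3 + 5.2907*l^2 + 4.2753*l + 1.921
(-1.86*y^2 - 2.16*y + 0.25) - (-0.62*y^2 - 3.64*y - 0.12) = -1.24*y^2 + 1.48*y + 0.37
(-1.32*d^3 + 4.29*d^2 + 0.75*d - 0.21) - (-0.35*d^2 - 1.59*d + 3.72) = -1.32*d^3 + 4.64*d^2 + 2.34*d - 3.93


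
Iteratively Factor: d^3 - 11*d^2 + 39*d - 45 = (d - 3)*(d^2 - 8*d + 15) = (d - 3)^2*(d - 5)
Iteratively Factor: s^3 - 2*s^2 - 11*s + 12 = (s + 3)*(s^2 - 5*s + 4) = (s - 4)*(s + 3)*(s - 1)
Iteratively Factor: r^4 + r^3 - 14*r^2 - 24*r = (r + 2)*(r^3 - r^2 - 12*r) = (r - 4)*(r + 2)*(r^2 + 3*r) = r*(r - 4)*(r + 2)*(r + 3)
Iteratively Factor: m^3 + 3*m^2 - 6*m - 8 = (m - 2)*(m^2 + 5*m + 4) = (m - 2)*(m + 1)*(m + 4)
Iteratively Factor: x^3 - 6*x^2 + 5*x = (x)*(x^2 - 6*x + 5) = x*(x - 1)*(x - 5)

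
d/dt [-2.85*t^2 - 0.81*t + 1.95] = -5.7*t - 0.81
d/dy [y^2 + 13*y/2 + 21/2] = 2*y + 13/2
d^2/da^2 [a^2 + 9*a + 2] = 2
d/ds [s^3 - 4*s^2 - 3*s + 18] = 3*s^2 - 8*s - 3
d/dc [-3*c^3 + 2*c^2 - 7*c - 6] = -9*c^2 + 4*c - 7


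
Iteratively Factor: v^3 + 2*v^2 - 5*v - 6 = (v + 3)*(v^2 - v - 2) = (v + 1)*(v + 3)*(v - 2)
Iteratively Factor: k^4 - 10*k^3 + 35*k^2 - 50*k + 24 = (k - 1)*(k^3 - 9*k^2 + 26*k - 24) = (k - 4)*(k - 1)*(k^2 - 5*k + 6) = (k - 4)*(k - 3)*(k - 1)*(k - 2)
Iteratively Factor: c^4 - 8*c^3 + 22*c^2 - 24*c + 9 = (c - 3)*(c^3 - 5*c^2 + 7*c - 3) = (c - 3)*(c - 1)*(c^2 - 4*c + 3) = (c - 3)*(c - 1)^2*(c - 3)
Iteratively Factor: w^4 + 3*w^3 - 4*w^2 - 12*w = (w + 2)*(w^3 + w^2 - 6*w) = w*(w + 2)*(w^2 + w - 6) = w*(w + 2)*(w + 3)*(w - 2)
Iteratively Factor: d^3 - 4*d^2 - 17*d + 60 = (d + 4)*(d^2 - 8*d + 15) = (d - 3)*(d + 4)*(d - 5)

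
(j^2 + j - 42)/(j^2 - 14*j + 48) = (j + 7)/(j - 8)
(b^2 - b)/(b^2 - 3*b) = (b - 1)/(b - 3)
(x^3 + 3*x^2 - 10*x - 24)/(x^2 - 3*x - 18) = (-x^3 - 3*x^2 + 10*x + 24)/(-x^2 + 3*x + 18)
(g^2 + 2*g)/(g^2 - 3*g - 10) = g/(g - 5)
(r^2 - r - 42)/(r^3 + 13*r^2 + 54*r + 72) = (r - 7)/(r^2 + 7*r + 12)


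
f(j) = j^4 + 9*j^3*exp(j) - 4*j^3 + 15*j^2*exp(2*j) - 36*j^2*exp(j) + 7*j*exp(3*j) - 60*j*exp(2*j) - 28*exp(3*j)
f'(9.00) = 59691874507586.76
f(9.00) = 18666038439616.57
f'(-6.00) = -1300.54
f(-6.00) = 2151.97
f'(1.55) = -7961.08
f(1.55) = -3316.80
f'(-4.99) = -802.45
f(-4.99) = 1103.34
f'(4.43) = 10418095.02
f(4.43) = 1987370.15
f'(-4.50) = -614.92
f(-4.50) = 757.42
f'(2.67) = -82279.02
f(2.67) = -40395.90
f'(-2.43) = -126.38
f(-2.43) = 63.97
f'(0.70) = -1056.60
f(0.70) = -359.59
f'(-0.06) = -109.71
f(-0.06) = -20.62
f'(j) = 9*j^3*exp(j) + 4*j^3 + 30*j^2*exp(2*j) - 9*j^2*exp(j) - 12*j^2 + 21*j*exp(3*j) - 90*j*exp(2*j) - 72*j*exp(j) - 77*exp(3*j) - 60*exp(2*j)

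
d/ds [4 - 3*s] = -3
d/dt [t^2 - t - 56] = 2*t - 1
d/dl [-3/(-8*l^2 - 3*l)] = 3*(-16*l - 3)/(l^2*(8*l + 3)^2)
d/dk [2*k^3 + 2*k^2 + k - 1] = 6*k^2 + 4*k + 1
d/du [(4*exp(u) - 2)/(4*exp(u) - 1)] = 4*exp(u)/(4*exp(u) - 1)^2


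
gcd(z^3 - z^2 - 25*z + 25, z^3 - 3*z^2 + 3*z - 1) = z - 1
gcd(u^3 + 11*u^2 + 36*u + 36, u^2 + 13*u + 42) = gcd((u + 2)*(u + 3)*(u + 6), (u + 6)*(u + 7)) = u + 6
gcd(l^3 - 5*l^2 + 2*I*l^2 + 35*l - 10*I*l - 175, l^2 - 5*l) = l - 5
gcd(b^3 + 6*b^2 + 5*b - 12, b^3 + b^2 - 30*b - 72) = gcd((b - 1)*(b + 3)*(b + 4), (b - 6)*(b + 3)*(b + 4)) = b^2 + 7*b + 12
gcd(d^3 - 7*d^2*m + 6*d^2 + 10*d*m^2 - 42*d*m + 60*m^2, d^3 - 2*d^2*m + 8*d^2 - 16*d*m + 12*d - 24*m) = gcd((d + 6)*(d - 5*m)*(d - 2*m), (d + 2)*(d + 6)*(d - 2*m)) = d^2 - 2*d*m + 6*d - 12*m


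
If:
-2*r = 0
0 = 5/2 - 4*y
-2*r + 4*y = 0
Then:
No Solution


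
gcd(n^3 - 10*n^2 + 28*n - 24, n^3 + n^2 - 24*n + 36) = n - 2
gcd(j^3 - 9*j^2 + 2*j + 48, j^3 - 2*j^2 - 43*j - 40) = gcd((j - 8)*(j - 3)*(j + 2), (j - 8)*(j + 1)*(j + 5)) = j - 8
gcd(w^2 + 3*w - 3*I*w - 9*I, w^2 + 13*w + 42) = 1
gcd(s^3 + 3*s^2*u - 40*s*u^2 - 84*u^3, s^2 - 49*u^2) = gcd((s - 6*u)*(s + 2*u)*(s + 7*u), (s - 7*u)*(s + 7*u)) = s + 7*u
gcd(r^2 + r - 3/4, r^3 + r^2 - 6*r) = 1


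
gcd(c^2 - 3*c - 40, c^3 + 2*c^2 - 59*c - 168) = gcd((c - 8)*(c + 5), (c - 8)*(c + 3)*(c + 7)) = c - 8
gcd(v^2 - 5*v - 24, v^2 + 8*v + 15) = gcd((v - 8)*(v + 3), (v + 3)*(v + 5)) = v + 3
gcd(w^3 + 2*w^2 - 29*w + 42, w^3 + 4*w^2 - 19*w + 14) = w^2 + 5*w - 14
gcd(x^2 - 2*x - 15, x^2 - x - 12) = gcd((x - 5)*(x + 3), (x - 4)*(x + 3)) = x + 3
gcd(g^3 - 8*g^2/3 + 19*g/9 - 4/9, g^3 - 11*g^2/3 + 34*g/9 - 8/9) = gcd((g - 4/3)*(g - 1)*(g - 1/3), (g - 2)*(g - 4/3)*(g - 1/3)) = g^2 - 5*g/3 + 4/9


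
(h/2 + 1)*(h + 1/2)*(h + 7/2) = h^3/2 + 3*h^2 + 39*h/8 + 7/4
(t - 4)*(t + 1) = t^2 - 3*t - 4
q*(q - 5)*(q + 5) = q^3 - 25*q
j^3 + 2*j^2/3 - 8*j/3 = j*(j - 4/3)*(j + 2)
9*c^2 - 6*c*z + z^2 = (-3*c + z)^2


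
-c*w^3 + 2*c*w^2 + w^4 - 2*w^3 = w^2*(-c + w)*(w - 2)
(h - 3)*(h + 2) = h^2 - h - 6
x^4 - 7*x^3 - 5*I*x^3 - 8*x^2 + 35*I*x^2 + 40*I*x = x*(x - 8)*(x + 1)*(x - 5*I)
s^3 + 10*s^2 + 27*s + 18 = (s + 1)*(s + 3)*(s + 6)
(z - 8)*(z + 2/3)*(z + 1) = z^3 - 19*z^2/3 - 38*z/3 - 16/3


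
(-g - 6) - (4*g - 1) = -5*g - 5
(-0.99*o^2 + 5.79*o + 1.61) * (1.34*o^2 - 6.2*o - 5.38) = -1.3266*o^4 + 13.8966*o^3 - 28.4144*o^2 - 41.1322*o - 8.6618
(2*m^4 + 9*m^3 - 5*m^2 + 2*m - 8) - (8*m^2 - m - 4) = 2*m^4 + 9*m^3 - 13*m^2 + 3*m - 4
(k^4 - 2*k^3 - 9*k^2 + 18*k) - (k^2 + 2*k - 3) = k^4 - 2*k^3 - 10*k^2 + 16*k + 3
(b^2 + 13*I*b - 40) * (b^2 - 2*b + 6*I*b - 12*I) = b^4 - 2*b^3 + 19*I*b^3 - 118*b^2 - 38*I*b^2 + 236*b - 240*I*b + 480*I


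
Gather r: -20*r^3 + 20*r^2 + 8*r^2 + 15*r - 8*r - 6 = -20*r^3 + 28*r^2 + 7*r - 6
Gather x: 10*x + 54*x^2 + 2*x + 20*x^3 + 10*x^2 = 20*x^3 + 64*x^2 + 12*x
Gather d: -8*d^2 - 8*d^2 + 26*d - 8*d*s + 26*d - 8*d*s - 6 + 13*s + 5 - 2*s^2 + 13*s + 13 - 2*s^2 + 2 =-16*d^2 + d*(52 - 16*s) - 4*s^2 + 26*s + 14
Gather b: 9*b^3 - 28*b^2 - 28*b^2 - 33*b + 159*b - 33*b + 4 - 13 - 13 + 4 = 9*b^3 - 56*b^2 + 93*b - 18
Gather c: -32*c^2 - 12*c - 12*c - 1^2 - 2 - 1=-32*c^2 - 24*c - 4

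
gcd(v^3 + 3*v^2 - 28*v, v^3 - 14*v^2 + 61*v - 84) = v - 4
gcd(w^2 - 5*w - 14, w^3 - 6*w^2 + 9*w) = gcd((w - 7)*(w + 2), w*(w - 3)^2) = 1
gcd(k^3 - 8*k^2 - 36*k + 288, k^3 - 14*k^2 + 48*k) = k^2 - 14*k + 48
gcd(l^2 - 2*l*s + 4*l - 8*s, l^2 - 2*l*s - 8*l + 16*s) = -l + 2*s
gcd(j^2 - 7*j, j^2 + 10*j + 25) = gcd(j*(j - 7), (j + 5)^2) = 1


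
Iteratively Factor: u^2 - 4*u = (u - 4)*(u)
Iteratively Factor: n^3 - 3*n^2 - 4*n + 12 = (n - 3)*(n^2 - 4) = (n - 3)*(n + 2)*(n - 2)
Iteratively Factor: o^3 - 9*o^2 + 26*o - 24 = (o - 2)*(o^2 - 7*o + 12) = (o - 3)*(o - 2)*(o - 4)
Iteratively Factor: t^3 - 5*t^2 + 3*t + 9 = (t - 3)*(t^2 - 2*t - 3) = (t - 3)*(t + 1)*(t - 3)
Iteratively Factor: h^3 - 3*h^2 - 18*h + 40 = (h + 4)*(h^2 - 7*h + 10) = (h - 2)*(h + 4)*(h - 5)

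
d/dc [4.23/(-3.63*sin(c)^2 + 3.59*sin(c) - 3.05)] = (30.7098*sin(c) - 15.1857)*cos(c)/(3.63*sin(c)^2 - 3.59*sin(c) + 3.05)^2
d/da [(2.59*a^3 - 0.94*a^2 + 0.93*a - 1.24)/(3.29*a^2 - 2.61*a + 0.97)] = (8.5211*a^4 - 13.5198*a^3 + 6.9306*a^2 + 6.3356*a - 2.3343)/(10.8241*a^4 - 17.1738*a^3 + 13.1947*a^2 - 5.0634*a + 0.9409)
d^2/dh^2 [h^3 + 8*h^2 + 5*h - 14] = 6*h + 16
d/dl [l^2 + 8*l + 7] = 2*l + 8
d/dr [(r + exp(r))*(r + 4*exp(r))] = 5*r*exp(r) + 2*r + 8*exp(2*r) + 5*exp(r)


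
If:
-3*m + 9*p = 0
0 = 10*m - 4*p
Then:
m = 0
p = 0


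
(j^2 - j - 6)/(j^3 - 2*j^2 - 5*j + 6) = 1/(j - 1)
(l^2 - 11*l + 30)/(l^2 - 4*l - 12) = (l - 5)/(l + 2)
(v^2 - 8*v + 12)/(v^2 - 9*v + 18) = (v - 2)/(v - 3)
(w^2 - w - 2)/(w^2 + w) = (w - 2)/w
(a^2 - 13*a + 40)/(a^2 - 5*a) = (a - 8)/a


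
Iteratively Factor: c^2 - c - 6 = (c + 2)*(c - 3)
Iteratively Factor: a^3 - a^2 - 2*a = (a - 2)*(a^2 + a) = a*(a - 2)*(a + 1)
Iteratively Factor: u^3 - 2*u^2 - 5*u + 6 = (u + 2)*(u^2 - 4*u + 3) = (u - 3)*(u + 2)*(u - 1)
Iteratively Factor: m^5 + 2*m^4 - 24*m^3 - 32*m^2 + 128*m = (m + 4)*(m^4 - 2*m^3 - 16*m^2 + 32*m) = (m - 2)*(m + 4)*(m^3 - 16*m) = (m - 4)*(m - 2)*(m + 4)*(m^2 + 4*m) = m*(m - 4)*(m - 2)*(m + 4)*(m + 4)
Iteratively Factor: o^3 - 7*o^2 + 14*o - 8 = (o - 4)*(o^2 - 3*o + 2) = (o - 4)*(o - 1)*(o - 2)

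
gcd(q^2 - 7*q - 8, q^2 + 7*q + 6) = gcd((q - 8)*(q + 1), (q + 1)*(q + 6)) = q + 1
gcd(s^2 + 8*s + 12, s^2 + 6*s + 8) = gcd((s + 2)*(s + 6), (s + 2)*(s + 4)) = s + 2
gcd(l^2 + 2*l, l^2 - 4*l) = l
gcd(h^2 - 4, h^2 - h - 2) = h - 2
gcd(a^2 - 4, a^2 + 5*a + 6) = a + 2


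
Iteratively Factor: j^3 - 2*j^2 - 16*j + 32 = (j - 2)*(j^2 - 16) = (j - 4)*(j - 2)*(j + 4)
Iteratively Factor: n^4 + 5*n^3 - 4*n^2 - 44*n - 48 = (n + 2)*(n^3 + 3*n^2 - 10*n - 24) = (n + 2)*(n + 4)*(n^2 - n - 6) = (n - 3)*(n + 2)*(n + 4)*(n + 2)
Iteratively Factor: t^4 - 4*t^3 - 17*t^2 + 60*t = (t - 5)*(t^3 + t^2 - 12*t) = (t - 5)*(t - 3)*(t^2 + 4*t) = t*(t - 5)*(t - 3)*(t + 4)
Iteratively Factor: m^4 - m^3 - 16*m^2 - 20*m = (m - 5)*(m^3 + 4*m^2 + 4*m) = m*(m - 5)*(m^2 + 4*m + 4) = m*(m - 5)*(m + 2)*(m + 2)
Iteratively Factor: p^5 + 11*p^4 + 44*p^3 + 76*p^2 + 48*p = (p + 4)*(p^4 + 7*p^3 + 16*p^2 + 12*p) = (p + 3)*(p + 4)*(p^3 + 4*p^2 + 4*p) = (p + 2)*(p + 3)*(p + 4)*(p^2 + 2*p) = p*(p + 2)*(p + 3)*(p + 4)*(p + 2)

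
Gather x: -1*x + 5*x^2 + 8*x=5*x^2 + 7*x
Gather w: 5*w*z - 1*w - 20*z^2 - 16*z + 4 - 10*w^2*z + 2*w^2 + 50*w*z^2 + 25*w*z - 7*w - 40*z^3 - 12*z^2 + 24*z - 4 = w^2*(2 - 10*z) + w*(50*z^2 + 30*z - 8) - 40*z^3 - 32*z^2 + 8*z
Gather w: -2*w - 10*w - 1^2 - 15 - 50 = -12*w - 66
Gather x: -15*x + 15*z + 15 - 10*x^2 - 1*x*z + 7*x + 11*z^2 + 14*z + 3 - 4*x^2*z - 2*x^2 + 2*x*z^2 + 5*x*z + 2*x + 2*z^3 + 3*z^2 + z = x^2*(-4*z - 12) + x*(2*z^2 + 4*z - 6) + 2*z^3 + 14*z^2 + 30*z + 18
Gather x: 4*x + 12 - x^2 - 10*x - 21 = -x^2 - 6*x - 9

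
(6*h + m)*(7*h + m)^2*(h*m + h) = 294*h^4*m + 294*h^4 + 133*h^3*m^2 + 133*h^3*m + 20*h^2*m^3 + 20*h^2*m^2 + h*m^4 + h*m^3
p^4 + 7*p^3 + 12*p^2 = p^2*(p + 3)*(p + 4)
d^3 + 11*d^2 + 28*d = d*(d + 4)*(d + 7)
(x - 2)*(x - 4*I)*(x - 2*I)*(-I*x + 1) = -I*x^4 - 5*x^3 + 2*I*x^3 + 10*x^2 + 2*I*x^2 - 8*x - 4*I*x + 16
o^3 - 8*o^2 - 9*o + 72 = (o - 8)*(o - 3)*(o + 3)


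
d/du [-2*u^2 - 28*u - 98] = -4*u - 28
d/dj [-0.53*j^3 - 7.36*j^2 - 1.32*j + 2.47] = -1.59*j^2 - 14.72*j - 1.32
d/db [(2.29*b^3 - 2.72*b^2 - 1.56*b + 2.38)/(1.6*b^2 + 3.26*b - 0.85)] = (3.664*b^4 + 14.9308*b^3 - 12.2107*b^2 - 2.992*b - 6.4328)/(2.56*b^4 + 10.432*b^3 + 7.9076*b^2 - 5.542*b + 0.7225)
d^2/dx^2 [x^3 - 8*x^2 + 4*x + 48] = 6*x - 16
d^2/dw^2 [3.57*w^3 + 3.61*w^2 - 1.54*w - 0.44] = 21.42*w + 7.22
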